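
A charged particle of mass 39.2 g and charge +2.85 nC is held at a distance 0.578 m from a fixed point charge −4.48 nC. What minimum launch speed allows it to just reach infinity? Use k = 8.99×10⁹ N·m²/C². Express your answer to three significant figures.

3.18×10⁻³ m/s

To just escape, total mechanical energy must reach zero at infinity: ½mv²_min + U = 0, so ½mv²_min = −U = |kQq|/r.
|U| = |kQq|/r = (8.99×10⁹ N·m²/C²)(4.48×10⁻⁹)(2.85×10⁻⁹)/(0.578) = 1.99×10⁻⁷ J.
v_min = √(2|U|/m) = √(2·1.99×10⁻⁷/0.0392) = 3.18×10⁻³ m/s.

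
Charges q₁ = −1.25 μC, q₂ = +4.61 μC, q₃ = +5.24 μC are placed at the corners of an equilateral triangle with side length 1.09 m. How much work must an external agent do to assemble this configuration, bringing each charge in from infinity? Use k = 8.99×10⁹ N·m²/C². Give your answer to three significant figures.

0.0977 J

The assembly work is the sum of pairwise potential energies, U = Σ_{i<j} kqᵢqⱼ/rᵢⱼ.
All three pair separations equal the side length, 1.09 m.
U = (-0.0475) + (-0.0540) + (0.199) = 0.0977 J.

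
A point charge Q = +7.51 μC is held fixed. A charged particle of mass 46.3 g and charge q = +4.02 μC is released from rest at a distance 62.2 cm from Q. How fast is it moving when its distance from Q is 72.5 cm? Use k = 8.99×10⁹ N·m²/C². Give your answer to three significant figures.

1.64 m/s

Only the electrostatic force acts, so mechanical energy is conserved: ½mv² = U₁ − U₂ = kQq(1/r₁ − 1/r₂).
U₁ − U₂ = (8.99×10⁹ N·m²/C²)(7.51×10⁻⁶ C)(4.02×10⁻⁶ C)(1/0.622 − 1/0.725) = 0.0620 J.
v = √(2·0.0620/0.0463) = 1.64 m/s.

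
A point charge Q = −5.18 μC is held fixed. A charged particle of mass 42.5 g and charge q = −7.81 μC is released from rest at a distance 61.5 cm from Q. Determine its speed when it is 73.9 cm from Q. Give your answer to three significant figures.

Only the electrostatic force acts, so mechanical energy is conserved: ½mv² = U₁ − U₂ = kQq(1/r₁ − 1/r₂).
U₁ − U₂ = (8.99×10⁹ N·m²/C²)(-5.18×10⁻⁶ C)(-7.81×10⁻⁶ C)(1/0.615 − 1/0.739) = 0.0992 J.
v = √(2·0.0992/0.0425) = 2.16 m/s.

2.16 m/s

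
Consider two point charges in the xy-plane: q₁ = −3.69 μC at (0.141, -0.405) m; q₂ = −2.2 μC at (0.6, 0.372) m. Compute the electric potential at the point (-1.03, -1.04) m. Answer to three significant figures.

Electric potential is a scalar, so the contributions from each charge add algebraically: V = Σ kqᵢ/rᵢ.
Distances from the field point to each charge: r₁ = 1.33 m, r₂ = 2.16 m.
V = k[(-3.69×10⁻⁶)/(1.33) + (-2.20×10⁻⁶)/(2.16)] = -3.41×10⁴ V.

-3.41×10⁴ V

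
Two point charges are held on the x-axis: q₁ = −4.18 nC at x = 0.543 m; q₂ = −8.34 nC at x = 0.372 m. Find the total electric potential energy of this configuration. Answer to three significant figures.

The assembly work is the sum of pairwise potential energies, U = Σ_{i<j} kqᵢqⱼ/rᵢⱼ.
Pair separations: r₁₂ = 0.171 m.
U = (1.83×10⁻⁶) = 1.83×10⁻⁶ J.

1.83×10⁻⁶ J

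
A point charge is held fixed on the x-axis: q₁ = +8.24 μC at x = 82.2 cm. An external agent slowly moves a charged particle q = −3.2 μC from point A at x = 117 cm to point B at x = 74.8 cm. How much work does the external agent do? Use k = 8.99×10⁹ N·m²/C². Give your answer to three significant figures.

-2.52 J

For quasistatic motion the external work equals the change in potential energy: W_ext = qΔV = q(V_B − V_A).
At A: distance to the source charge is 0.348 m; V_A = kq₁/r = 2.13×10⁵ V.
At B: distance to the source charge is 0.0740 m; V_B = kq₁/r = 1.00×10⁶ V.
ΔV = V_B − V_A = 7.88×10⁵ V.
W_ext = qΔV = (-3.20×10⁻⁶ C)(7.88×10⁵ V) = -2.52 J.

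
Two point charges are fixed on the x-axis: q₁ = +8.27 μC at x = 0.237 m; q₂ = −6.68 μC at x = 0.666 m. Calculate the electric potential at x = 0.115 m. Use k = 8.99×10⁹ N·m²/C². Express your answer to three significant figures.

5.00×10⁵ V

Electric potential is a scalar, so the contributions from each charge add algebraically: V = Σ kqᵢ/rᵢ.
Distances from the field point to each charge: r₁ = 0.122 m, r₂ = 0.551 m.
V = k[(8.27×10⁻⁶)/(0.122) + (-6.68×10⁻⁶)/(0.551)] = 5.00×10⁵ V.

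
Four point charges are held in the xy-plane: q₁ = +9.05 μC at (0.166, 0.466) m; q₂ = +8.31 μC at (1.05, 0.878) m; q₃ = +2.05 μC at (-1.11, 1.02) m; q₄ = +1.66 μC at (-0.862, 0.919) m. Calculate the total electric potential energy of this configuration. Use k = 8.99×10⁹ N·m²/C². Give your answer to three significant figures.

1.18 J

The assembly work is the sum of pairwise potential energies, U = Σ_{i<j} kqᵢqⱼ/rᵢⱼ.
Pair separations: r₁₂ = 0.975 m, r₁₃ = 1.39 m, r₁₄ = 1.12 m, r₂₃ = 2.16 m, r₂₄ = 1.91 m, r₃₄ = 0.268 m.
Summing all 6 pair terms gives U = 1.18 J.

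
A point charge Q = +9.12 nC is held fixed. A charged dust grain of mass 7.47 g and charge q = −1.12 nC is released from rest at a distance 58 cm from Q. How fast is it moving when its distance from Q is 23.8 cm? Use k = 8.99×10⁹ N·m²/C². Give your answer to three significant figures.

Only the electrostatic force acts, so mechanical energy is conserved: ½mv² = U₁ − U₂ = kQq(1/r₁ − 1/r₂).
U₁ − U₂ = (8.99×10⁹ N·m²/C²)(9.12×10⁻⁹ C)(-1.12×10⁻⁹ C)(1/0.580 − 1/0.238) = 2.28×10⁻⁷ J.
v = √(2·2.28×10⁻⁷/7.47×10⁻³) = 7.80×10⁻³ m/s.

7.80×10⁻³ m/s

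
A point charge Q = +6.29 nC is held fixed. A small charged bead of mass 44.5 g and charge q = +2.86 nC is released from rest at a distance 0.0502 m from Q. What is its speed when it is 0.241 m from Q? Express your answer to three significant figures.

Only the electrostatic force acts, so mechanical energy is conserved: ½mv² = U₁ − U₂ = kQq(1/r₁ − 1/r₂).
U₁ − U₂ = (8.99×10⁹ N·m²/C²)(6.29×10⁻⁹ C)(2.86×10⁻⁹ C)(1/0.0502 − 1/0.241) = 2.55×10⁻⁶ J.
v = √(2·2.55×10⁻⁶/0.0445) = 0.0107 m/s.

0.0107 m/s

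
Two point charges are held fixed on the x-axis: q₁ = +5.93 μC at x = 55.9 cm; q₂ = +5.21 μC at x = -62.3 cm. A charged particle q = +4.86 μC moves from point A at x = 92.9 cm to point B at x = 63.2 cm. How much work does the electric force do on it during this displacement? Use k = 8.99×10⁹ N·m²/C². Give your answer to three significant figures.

The work done by the electric force is W_field = −ΔU = −q(V_B − V_A) = q(V_A − V_B).
At A: distances to the source charges are 0.370 m, 1.55 m; V_A = Σ kqᵢ/rᵢ = 1.74×10⁵ V.
At B: distances to the source charges are 0.0730 m, 1.25 m; V_B = Σ kqᵢ/rᵢ = 7.68×10⁵ V.
ΔV = V_B − V_A = 5.93×10⁵ V.
W_field = −qΔV = −(4.86×10⁻⁶ C)(5.93×10⁵ V) = -2.88 J.

-2.88 J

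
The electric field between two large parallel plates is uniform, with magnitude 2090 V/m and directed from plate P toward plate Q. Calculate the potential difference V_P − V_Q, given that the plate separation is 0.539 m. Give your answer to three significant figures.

1130 V

In a uniform field, potential decreases in the direction of E: ΔV = −E·d for a displacement d parallel to E.
Going from Q to P is a displacement of 0.539 m opposite to the field, so V_P − V_Q = +Ed = 1130 V.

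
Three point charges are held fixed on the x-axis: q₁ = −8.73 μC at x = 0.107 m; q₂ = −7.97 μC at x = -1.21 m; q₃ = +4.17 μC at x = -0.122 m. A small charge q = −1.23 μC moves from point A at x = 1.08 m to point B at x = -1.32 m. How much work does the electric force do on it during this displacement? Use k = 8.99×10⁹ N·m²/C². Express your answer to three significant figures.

-0.731 J

The work done by the electric force is W_field = −ΔU = −q(V_B − V_A) = q(V_A − V_B).
At A: distances to the source charges are 0.973 m, 2.29 m, 1.20 m; V_A = Σ kqᵢ/rᵢ = -8.08×10⁴ V.
At B: distances to the source charges are 1.43 m, 0.110 m, 1.20 m; V_B = Σ kqᵢ/rᵢ = -6.75×10⁵ V.
ΔV = V_B − V_A = -5.94×10⁵ V.
W_field = −qΔV = −(-1.23×10⁻⁶ C)(-5.94×10⁵ V) = -0.731 J.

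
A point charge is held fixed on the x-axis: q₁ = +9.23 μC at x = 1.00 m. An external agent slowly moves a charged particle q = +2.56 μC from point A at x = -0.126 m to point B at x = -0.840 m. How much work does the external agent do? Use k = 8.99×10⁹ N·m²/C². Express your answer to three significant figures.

-0.0732 J

For quasistatic motion the external work equals the change in potential energy: W_ext = qΔV = q(V_B − V_A).
At A: distance to the source charge is 1.13 m; V_A = kq₁/r = 7.37×10⁴ V.
At B: distance to the source charge is 1.84 m; V_B = kq₁/r = 4.51×10⁴ V.
ΔV = V_B − V_A = -2.86×10⁴ V.
W_ext = qΔV = (2.56×10⁻⁶ C)(-2.86×10⁴ V) = -0.0732 J.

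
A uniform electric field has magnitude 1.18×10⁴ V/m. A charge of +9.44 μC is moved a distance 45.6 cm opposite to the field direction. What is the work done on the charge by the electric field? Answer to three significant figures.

The potential change for a displacement 45.6 cm opposite to the field direction is ΔV = +Ed = 5380 V.
W_field = −qΔV = -0.0508 J.

-0.0508 J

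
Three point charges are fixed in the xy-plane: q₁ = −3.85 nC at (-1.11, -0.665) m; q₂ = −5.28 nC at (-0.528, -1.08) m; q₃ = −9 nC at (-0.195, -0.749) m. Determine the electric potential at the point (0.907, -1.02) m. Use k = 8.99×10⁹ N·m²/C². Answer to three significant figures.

The total potential is the scalar sum of each charge's contribution, V = Σ kqᵢ/rᵢ.
Distances from the field point to each charge: r₁ = 2.05 m, r₂ = 1.44 m, r₃ = 1.13 m.
V = k[(-3.85×10⁻⁹)/(2.05) + (-5.28×10⁻⁹)/(1.44) + (-9.00×10⁻⁹)/(1.13)] = -121 V.

-121 V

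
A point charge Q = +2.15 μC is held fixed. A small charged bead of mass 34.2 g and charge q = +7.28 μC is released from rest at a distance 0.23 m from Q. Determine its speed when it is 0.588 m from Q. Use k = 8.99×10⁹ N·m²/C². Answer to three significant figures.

4.67 m/s

Only the electrostatic force acts, so mechanical energy is conserved: ½mv² = U₁ − U₂ = kQq(1/r₁ − 1/r₂).
U₁ − U₂ = (8.99×10⁹ N·m²/C²)(2.15×10⁻⁶ C)(7.28×10⁻⁶ C)(1/0.230 − 1/0.588) = 0.372 J.
v = √(2·0.372/0.0342) = 4.67 m/s.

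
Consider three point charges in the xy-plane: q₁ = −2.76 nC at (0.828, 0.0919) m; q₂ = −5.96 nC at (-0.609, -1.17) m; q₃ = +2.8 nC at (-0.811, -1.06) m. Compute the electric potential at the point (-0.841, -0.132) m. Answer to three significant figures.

The total potential is the scalar sum of each charge's contribution, V = Σ kqᵢ/rᵢ.
Distances from the field point to each charge: r₁ = 1.68 m, r₂ = 1.06 m, r₃ = 0.928 m.
V = k[(-2.76×10⁻⁹)/(1.68) + (-5.96×10⁻⁹)/(1.06) + (2.80×10⁻⁹)/(0.928)] = -38.0 V.

-38.0 V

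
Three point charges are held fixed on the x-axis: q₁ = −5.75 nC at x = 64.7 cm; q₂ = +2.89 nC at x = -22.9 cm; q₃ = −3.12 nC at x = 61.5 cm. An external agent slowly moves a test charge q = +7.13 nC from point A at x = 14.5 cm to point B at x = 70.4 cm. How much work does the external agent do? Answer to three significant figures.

For quasistatic motion the external work equals the change in potential energy: W_ext = qΔV = q(V_B − V_A).
At A: distances to the source charges are 0.502 m, 0.374 m, 0.470 m; V_A = Σ kqᵢ/rᵢ = -93.2 V.
At B: distances to the source charges are 0.0570 m, 0.933 m, 0.0890 m; V_B = Σ kqᵢ/rᵢ = -1190 V.
ΔV = V_B − V_A = -1100 V.
W_ext = qΔV = (7.13×10⁻⁹ C)(-1100 V) = -7.85×10⁻⁶ J.

-7.85×10⁻⁶ J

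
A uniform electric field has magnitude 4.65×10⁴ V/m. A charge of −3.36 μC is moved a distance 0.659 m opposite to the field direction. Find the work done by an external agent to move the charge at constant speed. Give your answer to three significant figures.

The potential change for a displacement 0.659 m opposite to the field direction is ΔV = +Ed = 3.06×10⁴ V.
W_ext = qΔV = -0.103 J.

-0.103 J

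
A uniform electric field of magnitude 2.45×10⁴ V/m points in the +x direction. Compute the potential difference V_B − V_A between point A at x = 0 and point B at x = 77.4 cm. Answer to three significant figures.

-1.90×10⁴ V

In a uniform field, potential decreases in the direction of E: V_B − V_A = −E·Δx.
V_B − V_A = −(2.45×10⁴ V/m)(0.774 m) = -1.90×10⁴ V.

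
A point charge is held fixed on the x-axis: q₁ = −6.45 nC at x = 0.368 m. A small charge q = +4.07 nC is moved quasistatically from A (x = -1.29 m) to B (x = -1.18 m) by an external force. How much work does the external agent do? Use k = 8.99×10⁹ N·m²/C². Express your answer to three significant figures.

For quasistatic motion the external work equals the change in potential energy: W_ext = qΔV = q(V_B − V_A).
At A: distance to the source charge is 1.66 m; V_A = kq₁/r = -35.0 V.
At B: distance to the source charge is 1.55 m; V_B = kq₁/r = -37.5 V.
ΔV = V_B − V_A = -2.49 V.
W_ext = qΔV = (4.07×10⁻⁹ C)(-2.49 V) = -1.01×10⁻⁸ J.

-1.01×10⁻⁸ J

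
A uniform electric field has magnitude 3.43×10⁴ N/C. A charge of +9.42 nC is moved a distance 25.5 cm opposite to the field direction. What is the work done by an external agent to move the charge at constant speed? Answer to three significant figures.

The potential change for a displacement 25.5 cm opposite to the field direction is ΔV = +Ed = 8750 V.
W_ext = qΔV = 8.24×10⁻⁵ J.

8.24×10⁻⁵ J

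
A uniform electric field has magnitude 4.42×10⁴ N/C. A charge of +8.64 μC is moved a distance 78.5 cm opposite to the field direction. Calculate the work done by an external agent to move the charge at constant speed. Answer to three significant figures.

0.300 J

The potential change for a displacement 78.5 cm opposite to the field direction is ΔV = +Ed = 3.47×10⁴ V.
W_ext = qΔV = 0.300 J.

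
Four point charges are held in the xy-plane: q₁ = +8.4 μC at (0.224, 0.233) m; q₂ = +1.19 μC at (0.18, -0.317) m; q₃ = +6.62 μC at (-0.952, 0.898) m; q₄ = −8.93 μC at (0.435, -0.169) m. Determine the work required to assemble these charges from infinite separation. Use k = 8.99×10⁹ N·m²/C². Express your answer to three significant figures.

-1.54 J

The work to assemble the configuration equals its total potential energy, U = Σ kqᵢqⱼ/rᵢⱼ over all pairs.
Pair separations: r₁₂ = 0.552 m, r₁₃ = 1.35 m, r₁₄ = 0.454 m, r₂₃ = 1.66 m, r₂₄ = 0.295 m, r₃₄ = 1.75 m.
Summing all 6 pair terms gives U = -1.54 J.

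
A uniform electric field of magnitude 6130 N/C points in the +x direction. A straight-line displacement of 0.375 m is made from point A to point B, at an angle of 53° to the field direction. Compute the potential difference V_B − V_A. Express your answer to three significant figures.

Only the component of displacement along E changes the potential: ΔV = −E·d·cosθ.
ΔV = −(6130 V/m)(0.375 m)cos53° = -1380 V.

-1380 V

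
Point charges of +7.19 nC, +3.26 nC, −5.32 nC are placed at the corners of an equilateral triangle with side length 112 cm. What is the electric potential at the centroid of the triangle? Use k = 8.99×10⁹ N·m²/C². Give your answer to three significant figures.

Electric potential is a scalar, so the contributions from each charge add algebraically: V = Σ kqᵢ/rᵢ.
The distance from each vertex to the centroid is a/√3 = 0.647 m.
V = k[(7.19×10⁻⁹)/(0.647) + (3.26×10⁻⁹)/(0.647) + (-5.32×10⁻⁹)/(0.647)] = 71.3 V.

71.3 V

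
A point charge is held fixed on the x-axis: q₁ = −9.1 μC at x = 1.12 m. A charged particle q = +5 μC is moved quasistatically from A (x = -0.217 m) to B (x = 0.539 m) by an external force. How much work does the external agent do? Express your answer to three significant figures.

For quasistatic motion the external work equals the change in potential energy: W_ext = qΔV = q(V_B − V_A).
At A: distance to the source charge is 1.34 m; V_A = kq₁/r = -6.12×10⁴ V.
At B: distance to the source charge is 0.581 m; V_B = kq₁/r = -1.41×10⁵ V.
ΔV = V_B − V_A = -7.96×10⁴ V.
W_ext = qΔV = (5.00×10⁻⁶ C)(-7.96×10⁴ V) = -0.398 J.

-0.398 J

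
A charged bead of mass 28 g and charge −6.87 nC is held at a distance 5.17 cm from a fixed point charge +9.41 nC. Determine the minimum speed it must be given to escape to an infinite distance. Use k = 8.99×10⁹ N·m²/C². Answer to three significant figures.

To just escape, total mechanical energy must reach zero at infinity: ½mv²_min + U = 0, so ½mv²_min = −U = |kQq|/r.
|U| = |kQq|/r = (8.99×10⁹ N·m²/C²)(9.41×10⁻⁹)(6.87×10⁻⁹)/(0.0517) = 1.12×10⁻⁵ J.
v_min = √(2|U|/m) = √(2·1.12×10⁻⁵/0.0280) = 0.0283 m/s.

0.0283 m/s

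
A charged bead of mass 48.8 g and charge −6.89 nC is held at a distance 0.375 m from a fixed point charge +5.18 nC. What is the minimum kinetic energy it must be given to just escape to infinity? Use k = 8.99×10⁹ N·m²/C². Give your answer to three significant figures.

8.56×10⁻⁷ J

To just escape, total mechanical energy must reach zero at infinity: ½mv²_min + U = 0, so ½mv²_min = −U = |kQq|/r.
|U| = |kQq|/r = (8.99×10⁹ N·m²/C²)(5.18×10⁻⁹)(6.89×10⁻⁹)/(0.375) = 8.56×10⁻⁷ J.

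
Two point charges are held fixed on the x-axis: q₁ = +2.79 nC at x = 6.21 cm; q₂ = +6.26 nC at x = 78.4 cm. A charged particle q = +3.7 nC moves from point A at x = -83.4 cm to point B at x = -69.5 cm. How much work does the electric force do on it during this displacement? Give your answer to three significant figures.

-3.11×10⁻⁸ J

The work done by the electric force is W_field = −ΔU = −q(V_B − V_A) = q(V_A − V_B).
At A: distances to the source charges are 0.896 m, 1.62 m; V_A = Σ kqᵢ/rᵢ = 62.8 V.
At B: distances to the source charges are 0.757 m, 1.48 m; V_B = Σ kqᵢ/rᵢ = 71.2 V.
ΔV = V_B − V_A = 8.41 V.
W_field = −qΔV = −(3.70×10⁻⁹ C)(8.41 V) = -3.11×10⁻⁸ J.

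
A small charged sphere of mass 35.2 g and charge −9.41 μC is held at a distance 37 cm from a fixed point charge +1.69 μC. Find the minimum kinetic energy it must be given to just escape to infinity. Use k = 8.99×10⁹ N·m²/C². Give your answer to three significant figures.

To just escape, total mechanical energy must reach zero at infinity: ½mv²_min + U = 0, so ½mv²_min = −U = |kQq|/r.
|U| = |kQq|/r = (8.99×10⁹ N·m²/C²)(1.69×10⁻⁶)(9.41×10⁻⁶)/(0.370) = 0.386 J.

0.386 J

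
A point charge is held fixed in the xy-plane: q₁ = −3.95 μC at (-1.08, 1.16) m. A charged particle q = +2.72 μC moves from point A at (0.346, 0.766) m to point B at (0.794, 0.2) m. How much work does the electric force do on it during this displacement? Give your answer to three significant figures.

-0.0194 J

The work done by the electric force is W_field = −ΔU = −q(V_B − V_A) = q(V_A − V_B).
At A: distance to the source charge is 1.48 m; V_A = kq₁/r = -2.40×10⁴ V.
At B: distance to the source charge is 2.11 m; V_B = kq₁/r = -1.69×10⁴ V.
ΔV = V_B − V_A = 7140 V.
W_field = −qΔV = −(2.72×10⁻⁶ C)(7140 V) = -0.0194 J.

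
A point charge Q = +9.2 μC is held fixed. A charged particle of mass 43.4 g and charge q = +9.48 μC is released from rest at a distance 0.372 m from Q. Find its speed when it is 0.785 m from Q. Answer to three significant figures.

7.15 m/s

Only the electrostatic force acts, so mechanical energy is conserved: ½mv² = U₁ − U₂ = kQq(1/r₁ − 1/r₂).
U₁ − U₂ = (8.99×10⁹ N·m²/C²)(9.20×10⁻⁶ C)(9.48×10⁻⁶ C)(1/0.372 − 1/0.785) = 1.11 J.
v = √(2·1.11/0.0434) = 7.15 m/s.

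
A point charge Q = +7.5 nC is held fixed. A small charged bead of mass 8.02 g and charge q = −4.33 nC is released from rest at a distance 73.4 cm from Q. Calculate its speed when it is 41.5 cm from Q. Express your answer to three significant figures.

Only the electrostatic force acts, so mechanical energy is conserved: ½mv² = U₁ − U₂ = kQq(1/r₁ − 1/r₂).
U₁ − U₂ = (8.99×10⁹ N·m²/C²)(7.50×10⁻⁹ C)(-4.33×10⁻⁹ C)(1/0.734 − 1/0.415) = 3.06×10⁻⁷ J.
v = √(2·3.06×10⁻⁷/8.02×10⁻³) = 8.73×10⁻³ m/s.

8.73×10⁻³ m/s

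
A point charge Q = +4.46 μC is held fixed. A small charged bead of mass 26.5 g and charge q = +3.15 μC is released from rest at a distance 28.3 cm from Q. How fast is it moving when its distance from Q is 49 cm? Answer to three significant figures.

Only the electrostatic force acts, so mechanical energy is conserved: ½mv² = U₁ − U₂ = kQq(1/r₁ − 1/r₂).
U₁ − U₂ = (8.99×10⁹ N·m²/C²)(4.46×10⁻⁶ C)(3.15×10⁻⁶ C)(1/0.283 − 1/0.490) = 0.189 J.
v = √(2·0.189/0.0265) = 3.77 m/s.

3.77 m/s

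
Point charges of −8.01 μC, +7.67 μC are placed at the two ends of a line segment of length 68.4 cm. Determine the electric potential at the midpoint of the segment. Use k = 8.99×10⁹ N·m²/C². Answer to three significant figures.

The total potential is the scalar sum of each charge's contribution, V = Σ kqᵢ/rᵢ.
Each charge is 0.342 m from the midpoint.
V = k[(-8.01×10⁻⁶)/(0.342) + (7.67×10⁻⁶)/(0.342)] = -8940 V.

-8940 V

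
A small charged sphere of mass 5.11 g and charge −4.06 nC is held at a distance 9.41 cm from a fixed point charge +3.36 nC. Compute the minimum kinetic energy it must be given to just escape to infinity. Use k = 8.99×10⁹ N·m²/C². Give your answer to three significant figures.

To just escape, total mechanical energy must reach zero at infinity: ½mv²_min + U = 0, so ½mv²_min = −U = |kQq|/r.
|U| = |kQq|/r = (8.99×10⁹ N·m²/C²)(3.36×10⁻⁹)(4.06×10⁻⁹)/(0.0941) = 1.30×10⁻⁶ J.

1.30×10⁻⁶ J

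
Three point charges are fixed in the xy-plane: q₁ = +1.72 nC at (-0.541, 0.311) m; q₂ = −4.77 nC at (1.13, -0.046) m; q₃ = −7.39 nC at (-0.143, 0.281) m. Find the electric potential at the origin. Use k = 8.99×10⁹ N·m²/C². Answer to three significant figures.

-224 V

The total potential is the scalar sum of each charge's contribution, V = Σ kqᵢ/rᵢ.
Distances from the field point to each charge: r₁ = 0.624 m, r₂ = 1.13 m, r₃ = 0.315 m.
V = k[(1.72×10⁻⁹)/(0.624) + (-4.77×10⁻⁹)/(1.13) + (-7.39×10⁻⁹)/(0.315)] = -224 V.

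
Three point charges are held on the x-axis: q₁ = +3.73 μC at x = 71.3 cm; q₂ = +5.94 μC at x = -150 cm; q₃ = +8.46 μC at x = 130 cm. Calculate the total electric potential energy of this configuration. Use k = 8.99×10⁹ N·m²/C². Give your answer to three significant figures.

0.735 J

The assembly work is the sum of pairwise potential energies, U = Σ_{i<j} kqᵢqⱼ/rᵢⱼ.
Pair separations: r₁₂ = 2.21 m, r₁₃ = 0.587 m, r₂₃ = 2.80 m.
U = (0.0900) + (0.483) + (0.161) = 0.735 J.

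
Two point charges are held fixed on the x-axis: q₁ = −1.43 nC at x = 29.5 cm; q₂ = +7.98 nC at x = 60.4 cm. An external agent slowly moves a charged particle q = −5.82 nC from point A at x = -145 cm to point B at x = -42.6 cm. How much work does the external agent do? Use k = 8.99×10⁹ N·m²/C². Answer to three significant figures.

-1.41×10⁻⁷ J

For quasistatic motion the external work equals the change in potential energy: W_ext = qΔV = q(V_B − V_A).
At A: distances to the source charges are 1.74 m, 2.05 m; V_A = Σ kqᵢ/rᵢ = 27.6 V.
At B: distances to the source charges are 0.721 m, 1.03 m; V_B = Σ kqᵢ/rᵢ = 51.8 V.
ΔV = V_B − V_A = 24.3 V.
W_ext = qΔV = (-5.82×10⁻⁹ C)(24.3 V) = -1.41×10⁻⁷ J.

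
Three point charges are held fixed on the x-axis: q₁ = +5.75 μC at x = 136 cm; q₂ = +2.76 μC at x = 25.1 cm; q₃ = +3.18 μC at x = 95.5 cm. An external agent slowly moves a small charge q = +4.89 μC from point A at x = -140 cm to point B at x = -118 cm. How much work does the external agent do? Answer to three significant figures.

0.0253 J

For quasistatic motion the external work equals the change in potential energy: W_ext = qΔV = q(V_B − V_A).
At A: distances to the source charges are 2.76 m, 1.65 m, 2.35 m; V_A = Σ kqᵢ/rᵢ = 4.59×10⁴ V.
At B: distances to the source charges are 2.54 m, 1.43 m, 2.13 m; V_B = Σ kqᵢ/rᵢ = 5.11×10⁴ V.
ΔV = V_B − V_A = 5180 V.
W_ext = qΔV = (4.89×10⁻⁶ C)(5180 V) = 0.0253 J.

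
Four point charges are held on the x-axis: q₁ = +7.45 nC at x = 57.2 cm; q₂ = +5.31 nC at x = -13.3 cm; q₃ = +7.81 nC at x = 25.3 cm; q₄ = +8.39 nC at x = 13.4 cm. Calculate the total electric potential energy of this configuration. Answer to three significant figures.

1.08×10⁻⁵ J

The work to assemble the configuration equals its total potential energy, U = Σ kqᵢqⱼ/rᵢⱼ over all pairs.
Pair separations: r₁₂ = 0.705 m, r₁₃ = 0.319 m, r₁₄ = 0.438 m, r₂₃ = 0.386 m, r₂₄ = 0.267 m, r₃₄ = 0.119 m.
Summing all 6 pair terms gives U = 1.08×10⁻⁵ J.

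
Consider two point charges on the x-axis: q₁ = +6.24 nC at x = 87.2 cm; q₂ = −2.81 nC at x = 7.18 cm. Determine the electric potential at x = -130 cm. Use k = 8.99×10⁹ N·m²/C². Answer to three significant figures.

Electric potential is a scalar, so the contributions from each charge add algebraically: V = Σ kqᵢ/rᵢ.
Distances from the field point to each charge: r₁ = 2.17 m, r₂ = 1.37 m.
V = k[(6.24×10⁻⁹)/(2.17) + (-2.81×10⁻⁹)/(1.37)] = 7.41 V.

7.41 V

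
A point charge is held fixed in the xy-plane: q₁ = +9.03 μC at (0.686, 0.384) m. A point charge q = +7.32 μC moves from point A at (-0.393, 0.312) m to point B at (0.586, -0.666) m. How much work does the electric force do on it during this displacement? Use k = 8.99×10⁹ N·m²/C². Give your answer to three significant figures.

-0.0139 J

The work done by the electric force is W_field = −ΔU = −q(V_B − V_A) = q(V_A − V_B).
At A: distance to the source charge is 1.08 m; V_A = kq₁/r = 7.51×10⁴ V.
At B: distance to the source charge is 1.05 m; V_B = kq₁/r = 7.70×10⁴ V.
ΔV = V_B − V_A = 1900 V.
W_field = −qΔV = −(7.32×10⁻⁶ C)(1900 V) = -0.0139 J.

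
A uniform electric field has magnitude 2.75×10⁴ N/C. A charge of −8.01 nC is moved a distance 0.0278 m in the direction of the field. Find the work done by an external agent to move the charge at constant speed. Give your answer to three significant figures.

6.12×10⁻⁶ J

The potential change for a displacement 0.0278 m in the direction of the field is ΔV = −Ed = -764 V.
W_ext = qΔV = 6.12×10⁻⁶ J.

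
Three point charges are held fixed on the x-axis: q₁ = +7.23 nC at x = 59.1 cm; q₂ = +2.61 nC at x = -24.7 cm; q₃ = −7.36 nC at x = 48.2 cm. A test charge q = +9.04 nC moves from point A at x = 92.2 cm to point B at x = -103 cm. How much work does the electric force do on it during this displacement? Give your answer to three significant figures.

3.59×10⁻⁷ J

The work done by the electric force is W_field = −ΔU = −q(V_B − V_A) = q(V_A − V_B).
At A: distances to the source charges are 0.331 m, 1.17 m, 0.440 m; V_A = Σ kqᵢ/rᵢ = 66.1 V.
At B: distances to the source charges are 1.62 m, 0.783 m, 1.51 m; V_B = Σ kqᵢ/rᵢ = 26.3 V.
ΔV = V_B − V_A = -39.8 V.
W_field = −qΔV = −(9.04×10⁻⁹ C)(-39.8 V) = 3.59×10⁻⁷ J.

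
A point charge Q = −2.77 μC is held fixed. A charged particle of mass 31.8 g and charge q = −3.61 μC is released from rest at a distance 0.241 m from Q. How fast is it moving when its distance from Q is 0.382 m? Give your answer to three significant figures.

Only the electrostatic force acts, so mechanical energy is conserved: ½mv² = U₁ − U₂ = kQq(1/r₁ − 1/r₂).
U₁ − U₂ = (8.99×10⁹ N·m²/C²)(-2.77×10⁻⁶ C)(-3.61×10⁻⁶ C)(1/0.241 − 1/0.382) = 0.138 J.
v = √(2·0.138/0.0318) = 2.94 m/s.

2.94 m/s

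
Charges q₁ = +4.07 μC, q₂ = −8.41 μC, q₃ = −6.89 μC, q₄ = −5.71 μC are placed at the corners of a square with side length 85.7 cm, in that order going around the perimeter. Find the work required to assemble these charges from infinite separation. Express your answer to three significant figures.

0.566 J

The assembly work is the sum of pairwise potential energies, U = Σ_{i<j} kqᵢqⱼ/rᵢⱼ.
The four side pairs have separation 0.857 m and the two diagonal pairs 1.21 m.
Summing all 6 pair terms gives U = 0.566 J.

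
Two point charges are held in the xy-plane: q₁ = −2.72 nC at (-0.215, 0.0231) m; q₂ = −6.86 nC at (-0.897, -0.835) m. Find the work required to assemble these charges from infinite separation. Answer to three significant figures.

1.53×10⁻⁷ J

The assembly work is the sum of pairwise potential energies, U = Σ_{i<j} kqᵢqⱼ/rᵢⱼ.
Pair separations: r₁₂ = 1.10 m.
U = (1.53×10⁻⁷) = 1.53×10⁻⁷ J.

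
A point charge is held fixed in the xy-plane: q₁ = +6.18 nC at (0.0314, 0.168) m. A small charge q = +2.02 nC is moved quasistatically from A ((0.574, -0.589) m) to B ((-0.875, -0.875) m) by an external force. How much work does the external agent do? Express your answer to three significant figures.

For quasistatic motion the external work equals the change in potential energy: W_ext = qΔV = q(V_B − V_A).
At A: distance to the source charge is 0.931 m; V_A = kq₁/r = 59.7 V.
At B: distance to the source charge is 1.38 m; V_B = kq₁/r = 40.2 V.
ΔV = V_B − V_A = -19.4 V.
W_ext = qΔV = (2.02×10⁻⁹ C)(-19.4 V) = -3.93×10⁻⁸ J.

-3.93×10⁻⁸ J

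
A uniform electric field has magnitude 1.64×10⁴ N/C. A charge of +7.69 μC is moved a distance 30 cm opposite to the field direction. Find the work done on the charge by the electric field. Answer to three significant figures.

-0.0378 J

The potential change for a displacement 30 cm opposite to the field direction is ΔV = +Ed = 4920 V.
W_field = −qΔV = -0.0378 J.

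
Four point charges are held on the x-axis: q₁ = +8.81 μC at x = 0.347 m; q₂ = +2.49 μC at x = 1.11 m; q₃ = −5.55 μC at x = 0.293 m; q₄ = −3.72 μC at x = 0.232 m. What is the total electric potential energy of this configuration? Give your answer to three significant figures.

-7.65 J

The assembly work is the sum of pairwise potential energies, U = Σ_{i<j} kqᵢqⱼ/rᵢⱼ.
Pair separations: r₁₂ = 0.763 m, r₁₃ = 0.0540 m, r₁₄ = 0.115 m, r₂₃ = 0.817 m, r₂₄ = 0.878 m, r₃₄ = 0.0610 m.
Summing all 6 pair terms gives U = -7.65 J.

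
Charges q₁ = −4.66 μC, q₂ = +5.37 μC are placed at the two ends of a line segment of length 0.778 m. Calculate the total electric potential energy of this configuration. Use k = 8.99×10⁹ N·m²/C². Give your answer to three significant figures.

-0.289 J

The assembly work is the sum of pairwise potential energies, U = Σ_{i<j} kqᵢqⱼ/rᵢⱼ.
The separation is r = 0.778 m.
U = (-0.289) = -0.289 J.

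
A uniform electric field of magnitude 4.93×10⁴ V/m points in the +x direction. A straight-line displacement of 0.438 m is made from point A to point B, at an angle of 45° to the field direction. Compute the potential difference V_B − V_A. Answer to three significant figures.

-1.53×10⁴ V

Only the component of displacement along E changes the potential: ΔV = −E·d·cosθ.
ΔV = −(4.93×10⁴ V/m)(0.438 m)cos45° = -1.53×10⁴ V.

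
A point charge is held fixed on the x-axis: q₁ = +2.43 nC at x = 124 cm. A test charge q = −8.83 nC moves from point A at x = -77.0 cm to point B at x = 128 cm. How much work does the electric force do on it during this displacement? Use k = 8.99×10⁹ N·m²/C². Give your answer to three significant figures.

The work done by the electric force is W_field = −ΔU = −q(V_B − V_A) = q(V_A − V_B).
At A: distance to the source charge is 2.01 m; V_A = kq₁/r = 10.9 V.
At B: distance to the source charge is 0.0400 m; V_B = kq₁/r = 546 V.
ΔV = V_B − V_A = 535 V.
W_field = −qΔV = −(-8.83×10⁻⁹ C)(535 V) = 4.73×10⁻⁶ J.

4.73×10⁻⁶ J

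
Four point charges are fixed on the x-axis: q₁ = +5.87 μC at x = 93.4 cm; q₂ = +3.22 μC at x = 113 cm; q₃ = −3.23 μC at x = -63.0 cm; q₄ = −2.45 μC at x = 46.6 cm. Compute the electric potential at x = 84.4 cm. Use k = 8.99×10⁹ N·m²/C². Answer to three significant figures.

Electric potential is a scalar, so the contributions from each charge add algebraically: V = Σ kqᵢ/rᵢ.
Distances from the field point to each charge: r₁ = 0.0900 m, r₂ = 0.286 m, r₃ = 1.47 m, r₄ = 0.378 m.
V = k[(5.87×10⁻⁶)/(0.0900) + (3.22×10⁻⁶)/(0.286) + (-3.23×10⁻⁶)/(1.47) + (-2.45×10⁻⁶)/(0.378)] = 6.10×10⁵ V.

6.10×10⁵ V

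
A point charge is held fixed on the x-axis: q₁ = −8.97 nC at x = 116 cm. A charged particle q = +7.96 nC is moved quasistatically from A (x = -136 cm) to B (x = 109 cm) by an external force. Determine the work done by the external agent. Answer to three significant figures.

-8.92×10⁻⁶ J

For quasistatic motion the external work equals the change in potential energy: W_ext = qΔV = q(V_B − V_A).
At A: distance to the source charge is 2.52 m; V_A = kq₁/r = -32.0 V.
At B: distance to the source charge is 0.0700 m; V_B = kq₁/r = -1150 V.
ΔV = V_B − V_A = -1120 V.
W_ext = qΔV = (7.96×10⁻⁹ C)(-1120 V) = -8.92×10⁻⁶ J.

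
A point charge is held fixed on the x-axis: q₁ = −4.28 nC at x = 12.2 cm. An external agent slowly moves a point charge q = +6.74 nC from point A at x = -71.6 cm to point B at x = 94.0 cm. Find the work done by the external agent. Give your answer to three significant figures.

For quasistatic motion the external work equals the change in potential energy: W_ext = qΔV = q(V_B − V_A).
At A: distance to the source charge is 0.838 m; V_A = kq₁/r = -45.9 V.
At B: distance to the source charge is 0.818 m; V_B = kq₁/r = -47.0 V.
ΔV = V_B − V_A = -1.12 V.
W_ext = qΔV = (6.74×10⁻⁹ C)(-1.12 V) = -7.57×10⁻⁹ J.

-7.57×10⁻⁹ J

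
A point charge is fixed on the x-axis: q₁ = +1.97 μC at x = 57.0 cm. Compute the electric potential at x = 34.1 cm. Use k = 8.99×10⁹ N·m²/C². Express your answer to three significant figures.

7.73×10⁴ V

Electric potential is a scalar, so the contributions from each charge add algebraically: V = Σ kqᵢ/rᵢ.
V = k[(1.97×10⁻⁶)/(0.229)] = 7.73×10⁴ V.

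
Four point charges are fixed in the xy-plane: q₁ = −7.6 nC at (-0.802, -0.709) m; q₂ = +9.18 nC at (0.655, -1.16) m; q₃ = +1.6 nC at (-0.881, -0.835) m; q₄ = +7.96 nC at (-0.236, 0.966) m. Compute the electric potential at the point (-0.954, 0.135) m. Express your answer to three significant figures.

Electric potential is a scalar, so the contributions from each charge add algebraically: V = Σ kqᵢ/rᵢ.
Distances from the field point to each charge: r₁ = 0.858 m, r₂ = 2.07 m, r₃ = 0.973 m, r₄ = 1.10 m.
V = k[(-7.60×10⁻⁹)/(0.858) + (9.18×10⁻⁹)/(2.07) + (1.60×10⁻⁹)/(0.973) + (7.96×10⁻⁹)/(1.10)] = 40.2 V.

40.2 V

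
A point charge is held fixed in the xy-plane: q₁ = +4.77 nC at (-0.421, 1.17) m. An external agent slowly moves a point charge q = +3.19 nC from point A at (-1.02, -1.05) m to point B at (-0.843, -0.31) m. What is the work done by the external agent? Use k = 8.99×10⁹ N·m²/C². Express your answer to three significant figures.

For quasistatic motion the external work equals the change in potential energy: W_ext = qΔV = q(V_B − V_A).
At A: distance to the source charge is 2.30 m; V_A = kq₁/r = 18.6 V.
At B: distance to the source charge is 1.54 m; V_B = kq₁/r = 27.9 V.
ΔV = V_B − V_A = 9.21 V.
W_ext = qΔV = (3.19×10⁻⁹ C)(9.21 V) = 2.94×10⁻⁸ J.

2.94×10⁻⁸ J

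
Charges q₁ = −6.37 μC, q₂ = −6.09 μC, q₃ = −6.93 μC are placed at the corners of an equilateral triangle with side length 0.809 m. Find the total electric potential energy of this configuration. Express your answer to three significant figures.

The work to assemble the configuration equals its total potential energy, U = Σ kqᵢqⱼ/rᵢⱼ over all pairs.
All three pair separations equal the side length, 0.809 m.
U = (0.431) + (0.491) + (0.469) = 1.39 J.

1.39 J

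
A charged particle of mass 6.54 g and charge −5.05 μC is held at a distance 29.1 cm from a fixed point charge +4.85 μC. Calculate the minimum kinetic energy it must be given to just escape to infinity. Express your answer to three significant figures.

To just escape, total mechanical energy must reach zero at infinity: ½mv²_min + U = 0, so ½mv²_min = −U = |kQq|/r.
|U| = |kQq|/r = (8.99×10⁹ N·m²/C²)(4.85×10⁻⁶)(5.05×10⁻⁶)/(0.291) = 0.757 J.

0.757 J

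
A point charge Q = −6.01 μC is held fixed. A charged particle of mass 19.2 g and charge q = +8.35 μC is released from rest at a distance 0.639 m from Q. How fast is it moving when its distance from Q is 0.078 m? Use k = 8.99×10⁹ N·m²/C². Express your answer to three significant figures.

Only the electrostatic force acts, so mechanical energy is conserved: ½mv² = U₁ − U₂ = kQq(1/r₁ − 1/r₂).
U₁ − U₂ = (8.99×10⁹ N·m²/C²)(-6.01×10⁻⁶ C)(8.35×10⁻⁶ C)(1/0.639 − 1/0.0780) = 5.08 J.
v = √(2·5.08/0.0192) = 23.0 m/s.

23.0 m/s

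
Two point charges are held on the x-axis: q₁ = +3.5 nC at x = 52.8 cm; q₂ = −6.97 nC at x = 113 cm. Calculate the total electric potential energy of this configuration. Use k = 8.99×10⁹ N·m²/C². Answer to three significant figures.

The work to assemble the configuration equals its total potential energy, U = Σ kqᵢqⱼ/rᵢⱼ over all pairs.
Pair separations: r₁₂ = 0.602 m.
U = (-3.64×10⁻⁷) = -3.64×10⁻⁷ J.

-3.64×10⁻⁷ J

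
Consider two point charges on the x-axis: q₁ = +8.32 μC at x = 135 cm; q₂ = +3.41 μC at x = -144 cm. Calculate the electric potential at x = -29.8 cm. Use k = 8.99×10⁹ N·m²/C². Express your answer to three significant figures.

7.22×10⁴ V

The total potential is the scalar sum of each charge's contribution, V = Σ kqᵢ/rᵢ.
Distances from the field point to each charge: r₁ = 1.65 m, r₂ = 1.14 m.
V = k[(8.32×10⁻⁶)/(1.65) + (3.41×10⁻⁶)/(1.14)] = 7.22×10⁴ V.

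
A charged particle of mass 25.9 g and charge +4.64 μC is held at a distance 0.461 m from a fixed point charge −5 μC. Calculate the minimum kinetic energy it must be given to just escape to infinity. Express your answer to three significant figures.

0.452 J

To just escape, total mechanical energy must reach zero at infinity: ½mv²_min + U = 0, so ½mv²_min = −U = |kQq|/r.
|U| = |kQq|/r = (8.99×10⁹ N·m²/C²)(5.00×10⁻⁶)(4.64×10⁻⁶)/(0.461) = 0.452 J.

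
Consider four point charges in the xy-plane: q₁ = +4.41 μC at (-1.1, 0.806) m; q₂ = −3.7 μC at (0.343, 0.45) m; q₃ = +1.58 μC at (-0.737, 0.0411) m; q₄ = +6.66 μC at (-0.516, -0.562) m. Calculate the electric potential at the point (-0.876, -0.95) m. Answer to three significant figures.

The total potential is the scalar sum of each charge's contribution, V = Σ kqᵢ/rᵢ.
Distances from the field point to each charge: r₁ = 1.77 m, r₂ = 1.86 m, r₃ = 1.00 m, r₄ = 0.529 m.
V = k[(4.41×10⁻⁶)/(1.77) + (-3.70×10⁻⁶)/(1.86) + (1.58×10⁻⁶)/(1.00) + (6.66×10⁻⁶)/(0.529)] = 1.32×10⁵ V.

1.32×10⁵ V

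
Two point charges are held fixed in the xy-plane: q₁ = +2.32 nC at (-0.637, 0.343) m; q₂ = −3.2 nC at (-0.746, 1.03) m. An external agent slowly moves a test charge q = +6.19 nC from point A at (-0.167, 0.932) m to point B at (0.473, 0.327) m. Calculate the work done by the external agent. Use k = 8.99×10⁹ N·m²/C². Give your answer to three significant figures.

For quasistatic motion the external work equals the change in potential energy: W_ext = qΔV = q(V_B − V_A).
At A: distances to the source charges are 0.754 m, 0.587 m; V_A = Σ kqᵢ/rᵢ = -21.3 V.
At B: distances to the source charges are 1.11 m, 1.41 m; V_B = Σ kqᵢ/rᵢ = -1.66 V.
ΔV = V_B − V_A = 19.7 V.
W_ext = qΔV = (6.19×10⁻⁹ C)(19.7 V) = 1.22×10⁻⁷ J.

1.22×10⁻⁷ J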